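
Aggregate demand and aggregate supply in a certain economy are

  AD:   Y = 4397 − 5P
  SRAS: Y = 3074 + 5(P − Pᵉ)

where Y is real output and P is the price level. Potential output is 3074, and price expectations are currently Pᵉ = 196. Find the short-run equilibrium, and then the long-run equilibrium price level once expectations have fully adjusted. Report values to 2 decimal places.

Short run: P = 230.30, Y = 3245.50. Long run: P = 264.60.

Short run: with Pᵉ = 196, SRAS is Y = 2094 + 5P. Setting AD = SRAS gives 2303 = 10P, so P = 230.30 and Y = 4397 − 5P = 3245.50.
Output 3245.50 is above potential 3074, so over time expected prices rise and SRAS shifts left until Y returns to 3074.
Long run: Y = 3074 on the AD curve gives 3074 = 4397 − 5P, so P = 264.60.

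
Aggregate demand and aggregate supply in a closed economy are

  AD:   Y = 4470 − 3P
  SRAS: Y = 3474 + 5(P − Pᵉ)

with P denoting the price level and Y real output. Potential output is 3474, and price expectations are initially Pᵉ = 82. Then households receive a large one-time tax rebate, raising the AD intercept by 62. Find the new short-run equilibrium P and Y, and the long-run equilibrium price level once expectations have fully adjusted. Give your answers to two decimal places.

AD shifts right: new AD is Y = 4532 − 3P. With Pᵉ = 82, SRAS is Y = 3064 + 5P.
Short run: 4532 − 3P = 3064 + 5P gives 1468 = 8P, so P = 183.50 and Y = 4532 − 3P = 3981.50.
Y = 3981.50 is above potential 3474; expectations adjust and SRAS shifts left until Y = 3474.
Long run: on the new AD curve, 3474 = 4532 − 3P gives P = 352.67.

Short run: P = 183.50, Y = 3981.50. Long run: P = 352.67.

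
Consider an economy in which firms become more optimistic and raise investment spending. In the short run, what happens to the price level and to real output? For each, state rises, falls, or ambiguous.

Price level: rises; output: rises

This is a positive demand shock: AD shifts right.
Moving along the upward-sloping SRAS curve, P rises and Y rises.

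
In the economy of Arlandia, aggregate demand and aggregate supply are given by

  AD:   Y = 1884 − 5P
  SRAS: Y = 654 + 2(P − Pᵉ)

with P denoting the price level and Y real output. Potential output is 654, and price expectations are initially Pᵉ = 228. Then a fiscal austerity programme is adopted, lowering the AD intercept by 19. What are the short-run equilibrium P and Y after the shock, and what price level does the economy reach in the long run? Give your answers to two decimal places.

Short run: P = 238.14, Y = 674.29. Long run: P = 242.20.

AD shifts left: new AD is Y = 1865 − 5P. With Pᵉ = 228, SRAS is Y = 198 + 2P.
Short run: 1865 − 5P = 198 + 2P gives 1667 = 7P, so P = 238.14 and Y = 1865 − 5P = 674.29.
Y = 674.29 is above potential 654; expectations adjust and SRAS shifts left until Y = 654.
Long run: on the new AD curve, 654 = 1865 − 5P gives P = 242.20.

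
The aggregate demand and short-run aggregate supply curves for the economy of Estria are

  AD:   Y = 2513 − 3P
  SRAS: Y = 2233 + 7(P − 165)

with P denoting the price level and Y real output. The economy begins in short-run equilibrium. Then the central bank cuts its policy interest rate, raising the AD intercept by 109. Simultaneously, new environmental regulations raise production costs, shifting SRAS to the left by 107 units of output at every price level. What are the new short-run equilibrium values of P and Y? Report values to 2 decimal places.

P = 165.10, Y = 2126.70

After both shocks: AD is Y = 2622 − 3P and SRAS is Y = 971 + 7P.
Setting them equal: 1651 = 10P, so P = 165.10.
Substituting into AD, Y = 2126.70.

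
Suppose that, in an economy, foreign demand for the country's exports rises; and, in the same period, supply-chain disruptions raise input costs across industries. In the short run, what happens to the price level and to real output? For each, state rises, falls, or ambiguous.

Price level: rises; output: ambiguous

The first event is a positive demand shock: AD shifts right, which by itself pushes P up and Y up.
The second is an adverse supply shock: SRAS shifts left, which by itself pushes P up and Y down.
Both shocks push P up, so P rises. The two shocks push Y in opposite directions, so the effect on Y is ambiguous.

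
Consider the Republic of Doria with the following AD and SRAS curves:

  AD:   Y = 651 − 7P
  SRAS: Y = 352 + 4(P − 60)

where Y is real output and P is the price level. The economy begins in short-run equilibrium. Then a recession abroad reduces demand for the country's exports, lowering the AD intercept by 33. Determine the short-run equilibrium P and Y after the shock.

P = 46, Y = 296

This is a negative demand shock: AD shifts left.
New AD: Y = 618 − 7P.
SRAS can be written Y = 112 + 4P.
Set AD = SRAS: 618 − 7P = 112 + 4P, so 506 = 11P and P = 46.
Y = 618 − 7·46 = 296.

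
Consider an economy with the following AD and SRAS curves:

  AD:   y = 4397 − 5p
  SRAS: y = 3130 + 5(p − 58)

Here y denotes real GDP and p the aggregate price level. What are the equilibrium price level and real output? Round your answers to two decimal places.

p = 155.70, y = 3618.50

Write SRAS as y = 3130 + 5p − 290 = 2840 + 5p.
Set AD = SRAS: 4397 − 5p = 2840 + 5p, so 1557 = 10p and p = 155.70.
Substituting into AD, y = 4397 − 5p = 3618.50.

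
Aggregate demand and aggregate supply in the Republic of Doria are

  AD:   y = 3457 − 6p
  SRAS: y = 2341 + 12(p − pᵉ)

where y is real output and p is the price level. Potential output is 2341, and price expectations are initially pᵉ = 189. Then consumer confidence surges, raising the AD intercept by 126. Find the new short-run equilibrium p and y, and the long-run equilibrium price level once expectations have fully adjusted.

AD shifts right: new AD is y = 3583 − 6p. With pᵉ = 189, SRAS is y = 73 + 12p.
Short run: 3583 − 6p = 73 + 12p gives 3510 = 18p, so p = 195 and y = 3583 − 6·195 = 2413.
y = 2413 is above potential 2341; expectations adjust and SRAS shifts left until y = 2341.
Long run: on the new AD curve, 2341 = 3583 − 6p gives p = 207.

Short run: p = 195, y = 2413. Long run: p = 207.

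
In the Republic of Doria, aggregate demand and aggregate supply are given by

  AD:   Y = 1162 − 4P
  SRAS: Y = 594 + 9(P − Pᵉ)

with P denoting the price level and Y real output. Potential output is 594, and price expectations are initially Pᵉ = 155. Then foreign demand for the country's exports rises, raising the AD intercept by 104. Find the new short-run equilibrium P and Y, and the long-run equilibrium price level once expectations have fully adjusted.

Short run: P = 159, Y = 630. Long run: P = 168.

AD shifts right: new AD is Y = 1266 − 4P. With Pᵉ = 155, SRAS is Y = 9P − 801.
Short run: 1266 − 4P = 9P − 801 gives 2067 = 13P, so P = 159 and Y = 1266 − 4·159 = 630.
Y = 630 is above potential 594; expectations adjust and SRAS shifts left until Y = 594.
Long run: on the new AD curve, 594 = 1266 − 4P gives P = 168.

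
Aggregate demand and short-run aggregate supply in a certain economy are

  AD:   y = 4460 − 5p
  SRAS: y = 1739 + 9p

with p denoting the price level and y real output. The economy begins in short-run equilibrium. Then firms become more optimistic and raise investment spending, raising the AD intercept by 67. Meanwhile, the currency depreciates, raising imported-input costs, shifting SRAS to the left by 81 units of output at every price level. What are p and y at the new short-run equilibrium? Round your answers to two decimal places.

After both shocks: AD is y = 4527 − 5p and SRAS is y = 1658 + 9p.
Setting them equal: 2869 = 14p, so p = 204.93.
Substituting into AD, y = 3502.36.

p = 204.93, y = 3502.36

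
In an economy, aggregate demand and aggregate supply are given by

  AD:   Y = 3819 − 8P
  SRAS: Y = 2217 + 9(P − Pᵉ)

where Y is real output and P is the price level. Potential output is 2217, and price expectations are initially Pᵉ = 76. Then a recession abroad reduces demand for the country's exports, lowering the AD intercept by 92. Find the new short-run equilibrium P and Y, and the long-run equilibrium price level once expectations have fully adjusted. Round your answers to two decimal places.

Short run: P = 129.06, Y = 2694.53. Long run: P = 188.75.

AD shifts left: new AD is Y = 3727 − 8P. With Pᵉ = 76, SRAS is Y = 1533 + 9P.
Short run: 3727 − 8P = 1533 + 9P gives 2194 = 17P, so P = 129.06 and Y = 3727 − 8P = 2694.53.
Y = 2694.53 is above potential 2217; expectations adjust and SRAS shifts left until Y = 2217.
Long run: on the new AD curve, 2217 = 3727 − 8P gives P = 188.75.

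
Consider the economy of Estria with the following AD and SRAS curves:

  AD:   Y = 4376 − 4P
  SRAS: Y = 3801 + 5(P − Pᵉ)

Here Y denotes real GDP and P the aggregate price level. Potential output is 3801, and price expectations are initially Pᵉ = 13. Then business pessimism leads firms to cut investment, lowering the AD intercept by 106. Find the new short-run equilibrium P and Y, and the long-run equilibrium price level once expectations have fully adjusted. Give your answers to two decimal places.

Short run: P = 59.33, Y = 4032.67. Long run: P = 117.25.

AD shifts left: new AD is Y = 4270 − 4P. With Pᵉ = 13, SRAS is Y = 3736 + 5P.
Short run: 4270 − 4P = 3736 + 5P gives 534 = 9P, so P = 59.33 and Y = 4270 − 4P = 4032.67.
Y = 4032.67 is above potential 3801; expectations adjust and SRAS shifts left until Y = 3801.
Long run: on the new AD curve, 3801 = 4270 − 4P gives P = 117.25.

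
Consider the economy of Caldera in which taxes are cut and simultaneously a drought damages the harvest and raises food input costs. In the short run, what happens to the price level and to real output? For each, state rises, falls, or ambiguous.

The first event is a positive demand shock: AD shifts right, which by itself pushes P up and Y up.
The second is an adverse supply shock: SRAS shifts left, which by itself pushes P up and Y down.
Both shocks push P up, so P rises. The two shocks push Y in opposite directions, so the effect on Y is ambiguous.

Price level: rises; output: ambiguous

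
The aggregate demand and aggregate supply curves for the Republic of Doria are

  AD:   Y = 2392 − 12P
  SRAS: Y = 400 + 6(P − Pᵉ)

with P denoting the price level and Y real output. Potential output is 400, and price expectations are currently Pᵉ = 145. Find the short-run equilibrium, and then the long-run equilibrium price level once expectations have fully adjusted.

Short run: with Pᵉ = 145, SRAS is Y = 6P − 470. Setting AD = SRAS gives 2862 = 18P, so P = 159 and Y = 2392 − 12·159 = 484.
Output 484 is above potential 400, so over time expected prices rise and SRAS shifts left until Y returns to 400.
Long run: Y = 400 on the AD curve gives 400 = 2392 − 12P, so P = 166.

Short run: P = 159, Y = 484. Long run: P = 166.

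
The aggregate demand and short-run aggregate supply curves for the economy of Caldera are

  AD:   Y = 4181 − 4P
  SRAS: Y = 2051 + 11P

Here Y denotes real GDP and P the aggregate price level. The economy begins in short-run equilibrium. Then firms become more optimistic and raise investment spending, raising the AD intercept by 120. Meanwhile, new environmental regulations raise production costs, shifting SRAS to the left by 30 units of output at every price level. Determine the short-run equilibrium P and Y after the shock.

P = 152, Y = 3693

After both shocks: AD is Y = 4301 − 4P and SRAS is Y = 2021 + 11P.
Setting them equal: 2280 = 15P, so P = 152.
Y = 4301 − 4·152 = 3693.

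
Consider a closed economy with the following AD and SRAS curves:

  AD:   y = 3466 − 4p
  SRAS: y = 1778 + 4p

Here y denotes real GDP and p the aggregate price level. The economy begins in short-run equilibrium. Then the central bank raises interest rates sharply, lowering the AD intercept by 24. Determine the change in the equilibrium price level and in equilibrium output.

Δp = -3, Δy = -12

This is a negative demand shock: AD shifts left.
New AD: y = 3442 − 4p.
Set AD = SRAS: 3442 − 4p = 1778 + 4p, so 1664 = 8p and p = 208.
y = 3442 − 4·208 = 2610.
Initially p = 211, y = 2622, so Δp = -3 and Δy = -12.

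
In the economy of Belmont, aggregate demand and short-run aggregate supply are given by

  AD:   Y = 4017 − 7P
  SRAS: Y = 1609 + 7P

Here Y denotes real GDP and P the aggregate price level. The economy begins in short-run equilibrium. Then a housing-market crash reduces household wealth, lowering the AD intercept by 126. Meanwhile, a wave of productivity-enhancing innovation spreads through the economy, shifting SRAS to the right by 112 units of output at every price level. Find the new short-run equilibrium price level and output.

After both shocks: AD is Y = 3891 − 7P and SRAS is Y = 1721 + 7P.
Setting them equal: 2170 = 14P, so P = 155.
Y = 3891 − 7·155 = 2806.

P = 155, Y = 2806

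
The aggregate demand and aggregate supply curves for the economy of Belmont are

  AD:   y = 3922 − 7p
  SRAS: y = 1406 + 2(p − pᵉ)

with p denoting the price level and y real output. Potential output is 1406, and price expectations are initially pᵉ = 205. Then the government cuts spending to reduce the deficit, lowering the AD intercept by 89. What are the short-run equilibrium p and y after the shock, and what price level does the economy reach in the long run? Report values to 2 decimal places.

AD shifts left: new AD is y = 3833 − 7p. With pᵉ = 205, SRAS is y = 996 + 2p.
Short run: 3833 − 7p = 996 + 2p gives 2837 = 9p, so p = 315.22 and y = 3833 − 7p = 1626.44.
y = 1626.44 is above potential 1406; expectations adjust and SRAS shifts left until y = 1406.
Long run: on the new AD curve, 1406 = 3833 − 7p gives p = 346.71.

Short run: p = 315.22, y = 1626.44. Long run: p = 346.71.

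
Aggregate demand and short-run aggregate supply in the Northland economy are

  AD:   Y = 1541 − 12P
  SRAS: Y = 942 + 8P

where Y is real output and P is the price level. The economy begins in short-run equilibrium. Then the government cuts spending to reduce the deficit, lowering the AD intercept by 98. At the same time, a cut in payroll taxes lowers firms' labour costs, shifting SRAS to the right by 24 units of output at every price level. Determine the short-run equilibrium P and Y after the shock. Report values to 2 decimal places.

After both shocks: AD is Y = 1443 − 12P and SRAS is Y = 966 + 8P.
Setting them equal: 477 = 20P, so P = 23.85.
Substituting into AD, Y = 1156.80.

P = 23.85, Y = 1156.80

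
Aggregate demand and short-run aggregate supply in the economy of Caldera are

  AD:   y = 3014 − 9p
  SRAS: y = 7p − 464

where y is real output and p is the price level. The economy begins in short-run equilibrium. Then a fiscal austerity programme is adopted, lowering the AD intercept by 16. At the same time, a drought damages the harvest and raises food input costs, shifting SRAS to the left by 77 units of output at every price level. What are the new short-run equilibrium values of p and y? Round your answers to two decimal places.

p = 221.19, y = 1007.31

After both shocks: AD is y = 2998 − 9p and SRAS is y = 7p − 541.
Setting them equal: 3539 = 16p, so p = 221.19.
Substituting into AD, y = 1007.31.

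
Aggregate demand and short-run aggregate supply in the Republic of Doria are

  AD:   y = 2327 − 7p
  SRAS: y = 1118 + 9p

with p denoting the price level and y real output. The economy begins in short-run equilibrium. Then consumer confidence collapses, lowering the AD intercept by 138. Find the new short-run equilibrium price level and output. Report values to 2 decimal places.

p = 66.94, y = 1720.44

This is a negative demand shock: AD shifts left.
New AD: y = 2189 − 7p.
Set AD = SRAS: 2189 − 7p = 1118 + 9p, so 1071 = 16p and p = 66.94.
Substituting into AD, y = 1720.44.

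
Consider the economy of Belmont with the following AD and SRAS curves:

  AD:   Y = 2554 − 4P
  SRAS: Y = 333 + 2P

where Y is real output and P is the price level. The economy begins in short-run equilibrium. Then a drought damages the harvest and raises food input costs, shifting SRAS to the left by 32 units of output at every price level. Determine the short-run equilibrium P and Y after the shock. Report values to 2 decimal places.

P = 375.50, Y = 1052.00

This is a negative supply shock: SRAS shifts left.
New SRAS: Y = 301 + 2P.
Set AD = SRAS: 2554 − 4P = 301 + 2P, so 2253 = 6P and P = 375.50.
Substituting into AD, Y = 1052.00.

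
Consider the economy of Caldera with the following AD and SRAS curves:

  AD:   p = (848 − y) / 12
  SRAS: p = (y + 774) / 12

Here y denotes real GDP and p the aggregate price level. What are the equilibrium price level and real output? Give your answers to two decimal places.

Rearrange AD to y = 848 − 12p.
Rearrange SRAS to y = 12p − 774.
Set AD = SRAS: 848 − 12p = 12p − 774, so 1622 = 24p and p = 67.58.
Substituting into AD, y = 848 − 12p = 37.00.

p = 67.58, y = 37.00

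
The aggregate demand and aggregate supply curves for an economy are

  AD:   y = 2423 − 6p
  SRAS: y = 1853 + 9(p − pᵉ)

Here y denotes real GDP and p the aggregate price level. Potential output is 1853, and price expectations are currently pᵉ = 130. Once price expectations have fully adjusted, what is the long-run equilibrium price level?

Short run: with pᵉ = 130, SRAS is y = 683 + 9p. Setting AD = SRAS gives 1740 = 15p, so p = 116 and y = 2423 − 6·116 = 1727.
Output 1727 is below potential 1853, so over time expected prices fall and SRAS shifts right until y returns to 1853.
Long run: y = 1853 on the AD curve gives 1853 = 2423 − 6p, so p = 95.

Long-run p = 95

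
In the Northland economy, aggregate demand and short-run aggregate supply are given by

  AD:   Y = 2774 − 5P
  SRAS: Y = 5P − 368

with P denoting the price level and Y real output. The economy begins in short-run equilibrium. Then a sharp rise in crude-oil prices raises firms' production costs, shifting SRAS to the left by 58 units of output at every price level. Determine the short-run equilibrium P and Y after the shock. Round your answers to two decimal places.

P = 320.00, Y = 1174.00

This is a negative supply shock: SRAS shifts left.
New SRAS: Y = 5P − 426.
Set AD = SRAS: 2774 − 5P = 5P − 426, so 3200 = 10P and P = 320.00.
Substituting into AD, Y = 1174.00.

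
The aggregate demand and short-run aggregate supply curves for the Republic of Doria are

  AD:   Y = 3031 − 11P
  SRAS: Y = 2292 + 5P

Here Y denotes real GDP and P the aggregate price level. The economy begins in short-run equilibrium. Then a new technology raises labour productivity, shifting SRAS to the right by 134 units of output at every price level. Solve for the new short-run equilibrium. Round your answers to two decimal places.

P = 37.81, Y = 2615.06

This is a positive supply shock: SRAS shifts right.
New SRAS: Y = 2426 + 5P.
Set AD = SRAS: 3031 − 11P = 2426 + 5P, so 605 = 16P and P = 37.81.
Substituting into AD, Y = 2615.06.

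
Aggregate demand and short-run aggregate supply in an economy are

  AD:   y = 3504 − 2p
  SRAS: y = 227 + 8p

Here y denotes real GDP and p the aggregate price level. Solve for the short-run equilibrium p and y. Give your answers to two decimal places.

Set AD = SRAS: 3504 − 2p = 227 + 8p, so 3277 = 10p and p = 327.70.
Substituting into AD, y = 3504 − 2p = 2848.60.

p = 327.70, y = 2848.60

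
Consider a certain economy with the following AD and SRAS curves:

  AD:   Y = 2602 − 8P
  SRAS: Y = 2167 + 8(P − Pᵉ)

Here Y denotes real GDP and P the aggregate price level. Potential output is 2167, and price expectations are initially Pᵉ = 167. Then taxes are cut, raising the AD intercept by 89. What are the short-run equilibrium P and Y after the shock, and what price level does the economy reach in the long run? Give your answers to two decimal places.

Short run: P = 116.25, Y = 1761.00. Long run: P = 65.50.

AD shifts right: new AD is Y = 2691 − 8P. With Pᵉ = 167, SRAS is Y = 831 + 8P.
Short run: 2691 − 8P = 831 + 8P gives 1860 = 16P, so P = 116.25 and Y = 2691 − 8P = 1761.00.
Y = 1761.00 is below potential 2167; expectations adjust and SRAS shifts right until Y = 2167.
Long run: on the new AD curve, 2167 = 2691 − 8P gives P = 65.50.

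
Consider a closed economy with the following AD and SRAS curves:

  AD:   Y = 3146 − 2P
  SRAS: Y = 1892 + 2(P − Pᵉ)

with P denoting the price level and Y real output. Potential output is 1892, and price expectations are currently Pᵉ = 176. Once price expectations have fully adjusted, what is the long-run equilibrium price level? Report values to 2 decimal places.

Short run: with Pᵉ = 176, SRAS is Y = 1540 + 2P. Setting AD = SRAS gives 1606 = 4P, so P = 401.50 and Y = 3146 − 2P = 2343.00.
Output 2343.00 is above potential 1892, so over time expected prices rise and SRAS shifts left until Y returns to 1892.
Long run: Y = 1892 on the AD curve gives 1892 = 3146 − 2P, so P = 627.00.

Long-run P = 627.00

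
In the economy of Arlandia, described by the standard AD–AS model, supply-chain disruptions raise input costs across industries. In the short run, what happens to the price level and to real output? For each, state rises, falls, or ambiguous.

Price level: rises; output: falls

This is an adverse supply shock: SRAS shifts left.
Moving along the downward-sloping AD curve, P rises and Y falls.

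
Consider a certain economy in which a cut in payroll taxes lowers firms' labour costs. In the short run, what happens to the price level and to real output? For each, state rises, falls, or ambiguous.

Price level: falls; output: rises

This is a favourable supply shock: SRAS shifts right.
Moving along the downward-sloping AD curve, P falls and Y rises.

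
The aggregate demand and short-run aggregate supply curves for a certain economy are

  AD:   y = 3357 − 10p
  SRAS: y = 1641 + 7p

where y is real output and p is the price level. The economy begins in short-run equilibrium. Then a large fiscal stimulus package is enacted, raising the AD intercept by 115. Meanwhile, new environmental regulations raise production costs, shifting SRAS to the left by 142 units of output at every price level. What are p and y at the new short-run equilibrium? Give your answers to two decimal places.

After both shocks: AD is y = 3472 − 10p and SRAS is y = 1499 + 7p.
Setting them equal: 1973 = 17p, so p = 116.06.
Substituting into AD, y = 2311.41.

p = 116.06, y = 2311.41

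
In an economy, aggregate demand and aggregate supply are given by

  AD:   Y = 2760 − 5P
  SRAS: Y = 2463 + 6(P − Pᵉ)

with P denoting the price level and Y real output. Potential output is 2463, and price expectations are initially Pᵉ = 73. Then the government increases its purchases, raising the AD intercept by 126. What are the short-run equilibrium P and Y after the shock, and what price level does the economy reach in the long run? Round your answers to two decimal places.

Short run: P = 78.27, Y = 2494.64. Long run: P = 84.60.

AD shifts right: new AD is Y = 2886 − 5P. With Pᵉ = 73, SRAS is Y = 2025 + 6P.
Short run: 2886 − 5P = 2025 + 6P gives 861 = 11P, so P = 78.27 and Y = 2886 − 5P = 2494.64.
Y = 2494.64 is above potential 2463; expectations adjust and SRAS shifts left until Y = 2463.
Long run: on the new AD curve, 2463 = 2886 − 5P gives P = 84.60.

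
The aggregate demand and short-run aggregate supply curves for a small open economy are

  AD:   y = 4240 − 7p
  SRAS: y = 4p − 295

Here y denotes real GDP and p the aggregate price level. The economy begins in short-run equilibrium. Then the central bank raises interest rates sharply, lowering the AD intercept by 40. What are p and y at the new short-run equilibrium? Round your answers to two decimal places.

This is a negative demand shock: AD shifts left.
New AD: y = 4200 − 7p.
Set AD = SRAS: 4200 − 7p = 4p − 295, so 4495 = 11p and p = 408.64.
Substituting into AD, y = 1339.55.

p = 408.64, y = 1339.55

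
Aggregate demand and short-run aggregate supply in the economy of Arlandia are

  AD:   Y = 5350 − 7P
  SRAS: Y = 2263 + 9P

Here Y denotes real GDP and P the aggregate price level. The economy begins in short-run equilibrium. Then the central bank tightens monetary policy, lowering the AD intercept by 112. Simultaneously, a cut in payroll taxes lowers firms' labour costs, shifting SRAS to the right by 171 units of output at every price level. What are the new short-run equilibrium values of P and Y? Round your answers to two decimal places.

P = 175.25, Y = 4011.25

After both shocks: AD is Y = 5238 − 7P and SRAS is Y = 2434 + 9P.
Setting them equal: 2804 = 16P, so P = 175.25.
Substituting into AD, Y = 4011.25.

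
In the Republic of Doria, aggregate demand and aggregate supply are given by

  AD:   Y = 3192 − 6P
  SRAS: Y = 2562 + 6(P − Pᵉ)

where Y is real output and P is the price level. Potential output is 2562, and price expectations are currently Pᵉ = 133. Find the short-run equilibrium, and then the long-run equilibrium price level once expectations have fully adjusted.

Short run: with Pᵉ = 133, SRAS is Y = 1764 + 6P. Setting AD = SRAS gives 1428 = 12P, so P = 119 and Y = 3192 − 6·119 = 2478.
Output 2478 is below potential 2562, so over time expected prices fall and SRAS shifts right until Y returns to 2562.
Long run: Y = 2562 on the AD curve gives 2562 = 3192 − 6P, so P = 105.

Short run: P = 119, Y = 2478. Long run: P = 105.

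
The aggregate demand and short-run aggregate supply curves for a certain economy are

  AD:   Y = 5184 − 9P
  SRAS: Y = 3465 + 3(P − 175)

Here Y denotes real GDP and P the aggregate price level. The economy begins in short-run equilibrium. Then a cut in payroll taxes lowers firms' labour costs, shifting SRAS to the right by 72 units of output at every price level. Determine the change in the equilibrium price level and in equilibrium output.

ΔP = -6, ΔY = +54

This is a positive supply shock: SRAS shifts right.
New SRAS: Y = 3012 + 3P.
Set AD = SRAS: 5184 − 9P = 3012 + 3P, so 2172 = 12P and P = 181.
Y = 5184 − 9·181 = 3555.
Initially P = 187, Y = 3501, so ΔP = -6 and ΔY = +54.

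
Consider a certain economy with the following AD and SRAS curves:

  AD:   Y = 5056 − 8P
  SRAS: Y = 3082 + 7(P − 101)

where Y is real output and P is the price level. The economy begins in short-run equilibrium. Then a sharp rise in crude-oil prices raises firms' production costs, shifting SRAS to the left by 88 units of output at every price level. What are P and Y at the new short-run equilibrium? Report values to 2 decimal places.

This is a negative supply shock: SRAS shifts left.
New SRAS: Y = 2287 + 7P.
Set AD = SRAS: 5056 − 8P = 2287 + 7P, so 2769 = 15P and P = 184.60.
Substituting into AD, Y = 3579.20.

P = 184.60, Y = 3579.20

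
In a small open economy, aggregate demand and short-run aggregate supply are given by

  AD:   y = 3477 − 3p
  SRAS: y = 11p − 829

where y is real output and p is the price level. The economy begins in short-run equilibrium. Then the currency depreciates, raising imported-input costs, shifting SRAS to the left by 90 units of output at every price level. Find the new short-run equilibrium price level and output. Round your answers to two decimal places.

This is a negative supply shock: SRAS shifts left.
New SRAS: y = 11p − 919.
Set AD = SRAS: 3477 − 3p = 11p − 919, so 4396 = 14p and p = 314.00.
Substituting into AD, y = 2535.00.

p = 314.00, y = 2535.00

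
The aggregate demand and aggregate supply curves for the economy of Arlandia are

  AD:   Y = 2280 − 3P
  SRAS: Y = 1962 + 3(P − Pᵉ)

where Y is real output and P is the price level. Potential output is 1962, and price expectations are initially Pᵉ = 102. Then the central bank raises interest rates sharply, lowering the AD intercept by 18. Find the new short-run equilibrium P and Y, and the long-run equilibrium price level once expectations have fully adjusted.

Short run: P = 101, Y = 1959. Long run: P = 100.

AD shifts left: new AD is Y = 2262 − 3P. With Pᵉ = 102, SRAS is Y = 1656 + 3P.
Short run: 2262 − 3P = 1656 + 3P gives 606 = 6P, so P = 101 and Y = 2262 − 3·101 = 1959.
Y = 1959 is below potential 1962; expectations adjust and SRAS shifts right until Y = 1962.
Long run: on the new AD curve, 1962 = 2262 − 3P gives P = 100.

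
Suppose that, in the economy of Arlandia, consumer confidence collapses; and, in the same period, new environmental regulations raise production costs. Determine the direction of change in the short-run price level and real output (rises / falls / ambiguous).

Price level: ambiguous; output: falls

The first event is a negative demand shock: AD shifts left, which by itself pushes P down and Y down.
The second is an adverse supply shock: SRAS shifts left, which by itself pushes P up and Y down.
The two shocks push P in opposite directions, so the effect on P is ambiguous. Both shocks push Y down, so Y falls.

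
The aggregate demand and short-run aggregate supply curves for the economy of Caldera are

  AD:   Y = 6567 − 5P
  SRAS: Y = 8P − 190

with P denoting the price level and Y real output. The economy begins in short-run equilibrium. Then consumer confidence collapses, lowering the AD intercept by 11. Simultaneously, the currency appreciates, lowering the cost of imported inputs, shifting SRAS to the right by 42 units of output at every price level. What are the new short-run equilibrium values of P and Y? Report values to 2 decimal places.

After both shocks: AD is Y = 6556 − 5P and SRAS is Y = 8P − 148.
Setting them equal: 6704 = 13P, so P = 515.69.
Substituting into AD, Y = 3977.54.

P = 515.69, Y = 3977.54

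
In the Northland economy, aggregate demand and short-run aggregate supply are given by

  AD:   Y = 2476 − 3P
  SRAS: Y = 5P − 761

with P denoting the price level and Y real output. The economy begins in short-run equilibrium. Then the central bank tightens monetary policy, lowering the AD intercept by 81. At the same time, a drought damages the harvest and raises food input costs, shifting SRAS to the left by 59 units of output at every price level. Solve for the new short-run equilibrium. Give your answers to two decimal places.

After both shocks: AD is Y = 2395 − 3P and SRAS is Y = 5P − 820.
Setting them equal: 3215 = 8P, so P = 401.88.
Substituting into AD, Y = 1189.38.

P = 401.88, Y = 1189.38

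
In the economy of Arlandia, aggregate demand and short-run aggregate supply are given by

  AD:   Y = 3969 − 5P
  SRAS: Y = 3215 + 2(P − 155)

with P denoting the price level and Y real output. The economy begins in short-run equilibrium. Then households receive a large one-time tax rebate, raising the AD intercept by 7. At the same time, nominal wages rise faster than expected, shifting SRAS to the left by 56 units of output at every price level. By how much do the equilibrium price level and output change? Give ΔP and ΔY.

ΔP = +9, ΔY = -38

After both shocks: AD is Y = 3976 − 5P and SRAS is Y = 2849 + 2P.
Setting them equal: 1127 = 7P, so P = 161.
Y = 3976 − 5·161 = 3171.
Initially P = 152, Y = 3209, so ΔP = +9 and ΔY = -38.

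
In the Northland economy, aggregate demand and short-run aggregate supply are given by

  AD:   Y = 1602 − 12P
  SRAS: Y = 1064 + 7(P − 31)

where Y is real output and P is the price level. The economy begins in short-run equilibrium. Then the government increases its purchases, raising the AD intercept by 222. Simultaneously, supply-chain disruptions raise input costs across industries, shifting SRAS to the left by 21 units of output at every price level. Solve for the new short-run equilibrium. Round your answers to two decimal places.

P = 52.53, Y = 1193.68

After both shocks: AD is Y = 1824 − 12P and SRAS is Y = 826 + 7P.
Setting them equal: 998 = 19P, so P = 52.53.
Substituting into AD, Y = 1193.68.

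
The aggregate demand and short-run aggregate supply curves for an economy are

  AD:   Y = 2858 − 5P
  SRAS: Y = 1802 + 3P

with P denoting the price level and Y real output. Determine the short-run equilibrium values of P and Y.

P = 132, Y = 2198

Set AD = SRAS: 2858 − 5P = 1802 + 3P, so 1056 = 8P and P = 132.
Then Y = 2858 − 5·132 = 2198.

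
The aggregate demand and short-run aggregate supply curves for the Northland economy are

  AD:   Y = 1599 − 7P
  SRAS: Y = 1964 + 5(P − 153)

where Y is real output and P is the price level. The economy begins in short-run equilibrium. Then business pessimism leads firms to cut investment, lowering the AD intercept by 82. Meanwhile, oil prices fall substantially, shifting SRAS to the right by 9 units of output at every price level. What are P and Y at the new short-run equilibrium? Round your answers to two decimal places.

P = 25.75, Y = 1336.75

After both shocks: AD is Y = 1517 − 7P and SRAS is Y = 1208 + 5P.
Setting them equal: 309 = 12P, so P = 25.75.
Substituting into AD, Y = 1336.75.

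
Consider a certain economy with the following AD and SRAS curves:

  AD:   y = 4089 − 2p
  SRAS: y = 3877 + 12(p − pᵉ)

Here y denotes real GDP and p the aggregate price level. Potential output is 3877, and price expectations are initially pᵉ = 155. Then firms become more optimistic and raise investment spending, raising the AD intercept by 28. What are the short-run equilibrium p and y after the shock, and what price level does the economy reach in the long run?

AD shifts right: new AD is y = 4117 − 2p. With pᵉ = 155, SRAS is y = 2017 + 12p.
Short run: 4117 − 2p = 2017 + 12p gives 2100 = 14p, so p = 150 and y = 4117 − 2·150 = 3817.
y = 3817 is below potential 3877; expectations adjust and SRAS shifts right until y = 3877.
Long run: on the new AD curve, 3877 = 4117 − 2p gives p = 120.

Short run: p = 150, y = 3817. Long run: p = 120.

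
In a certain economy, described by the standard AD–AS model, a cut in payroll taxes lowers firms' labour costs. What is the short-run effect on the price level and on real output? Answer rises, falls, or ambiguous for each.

Price level: falls; output: rises

This is a favourable supply shock: SRAS shifts right.
Moving along the downward-sloping AD curve, P falls and Y rises.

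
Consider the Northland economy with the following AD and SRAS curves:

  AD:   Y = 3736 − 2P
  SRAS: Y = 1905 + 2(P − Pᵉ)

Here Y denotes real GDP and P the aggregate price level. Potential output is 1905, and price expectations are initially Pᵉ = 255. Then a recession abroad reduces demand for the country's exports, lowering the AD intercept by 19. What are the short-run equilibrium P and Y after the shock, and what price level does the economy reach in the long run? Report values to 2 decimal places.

AD shifts left: new AD is Y = 3717 − 2P. With Pᵉ = 255, SRAS is Y = 1395 + 2P.
Short run: 3717 − 2P = 1395 + 2P gives 2322 = 4P, so P = 580.50 and Y = 3717 − 2P = 2556.00.
Y = 2556.00 is above potential 1905; expectations adjust and SRAS shifts left until Y = 1905.
Long run: on the new AD curve, 1905 = 3717 − 2P gives P = 906.00.

Short run: P = 580.50, Y = 2556.00. Long run: P = 906.00.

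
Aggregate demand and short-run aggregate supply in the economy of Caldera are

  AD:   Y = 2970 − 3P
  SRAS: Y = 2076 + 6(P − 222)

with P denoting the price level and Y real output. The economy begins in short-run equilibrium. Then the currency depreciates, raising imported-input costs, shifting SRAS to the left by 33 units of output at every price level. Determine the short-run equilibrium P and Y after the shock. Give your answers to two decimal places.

This is a negative supply shock: SRAS shifts left.
New SRAS: Y = 711 + 6P.
Set AD = SRAS: 2970 − 3P = 711 + 6P, so 2259 = 9P and P = 251.00.
Substituting into AD, Y = 2217.00.

P = 251.00, Y = 2217.00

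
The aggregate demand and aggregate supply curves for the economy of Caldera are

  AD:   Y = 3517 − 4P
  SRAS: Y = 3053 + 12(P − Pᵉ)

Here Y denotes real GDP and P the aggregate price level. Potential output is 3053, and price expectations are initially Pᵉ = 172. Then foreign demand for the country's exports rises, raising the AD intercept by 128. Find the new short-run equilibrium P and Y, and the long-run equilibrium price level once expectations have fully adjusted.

Short run: P = 166, Y = 2981. Long run: P = 148.

AD shifts right: new AD is Y = 3645 − 4P. With Pᵉ = 172, SRAS is Y = 989 + 12P.
Short run: 3645 − 4P = 989 + 12P gives 2656 = 16P, so P = 166 and Y = 3645 − 4·166 = 2981.
Y = 2981 is below potential 3053; expectations adjust and SRAS shifts right until Y = 3053.
Long run: on the new AD curve, 3053 = 3645 − 4P gives P = 148.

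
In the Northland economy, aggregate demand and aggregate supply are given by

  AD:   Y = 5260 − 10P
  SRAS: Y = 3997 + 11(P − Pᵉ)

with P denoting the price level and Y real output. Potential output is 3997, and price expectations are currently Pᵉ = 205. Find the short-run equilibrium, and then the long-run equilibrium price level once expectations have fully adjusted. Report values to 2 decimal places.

Short run: P = 167.52, Y = 3584.76. Long run: P = 126.30.

Short run: with Pᵉ = 205, SRAS is Y = 1742 + 11P. Setting AD = SRAS gives 3518 = 21P, so P = 167.52 and Y = 5260 − 10P = 3584.76.
Output 3584.76 is below potential 3997, so over time expected prices fall and SRAS shifts right until Y returns to 3997.
Long run: Y = 3997 on the AD curve gives 3997 = 5260 − 10P, so P = 126.30.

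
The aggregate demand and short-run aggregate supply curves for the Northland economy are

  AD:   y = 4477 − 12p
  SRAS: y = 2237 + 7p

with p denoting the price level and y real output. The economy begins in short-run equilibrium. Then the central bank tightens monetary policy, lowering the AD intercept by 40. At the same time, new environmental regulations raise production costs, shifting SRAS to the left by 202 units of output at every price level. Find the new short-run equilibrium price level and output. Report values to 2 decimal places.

After both shocks: AD is y = 4437 − 12p and SRAS is y = 2035 + 7p.
Setting them equal: 2402 = 19p, so p = 126.42.
Substituting into AD, y = 2919.95.

p = 126.42, y = 2919.95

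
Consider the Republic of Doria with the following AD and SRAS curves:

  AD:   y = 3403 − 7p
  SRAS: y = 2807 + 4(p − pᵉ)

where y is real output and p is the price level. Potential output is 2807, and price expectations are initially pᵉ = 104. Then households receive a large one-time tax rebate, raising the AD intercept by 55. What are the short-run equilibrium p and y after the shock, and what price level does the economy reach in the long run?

Short run: p = 97, y = 2779. Long run: p = 93.

AD shifts right: new AD is y = 3458 − 7p. With pᵉ = 104, SRAS is y = 2391 + 4p.
Short run: 3458 − 7p = 2391 + 4p gives 1067 = 11p, so p = 97 and y = 3458 − 7·97 = 2779.
y = 2779 is below potential 2807; expectations adjust and SRAS shifts right until y = 2807.
Long run: on the new AD curve, 2807 = 3458 − 7p gives p = 93.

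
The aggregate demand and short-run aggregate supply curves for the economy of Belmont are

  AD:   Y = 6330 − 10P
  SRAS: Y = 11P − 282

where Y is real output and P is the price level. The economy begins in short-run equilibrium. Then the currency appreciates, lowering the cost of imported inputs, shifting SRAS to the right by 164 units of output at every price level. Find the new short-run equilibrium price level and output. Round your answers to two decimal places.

P = 307.05, Y = 3259.52

This is a positive supply shock: SRAS shifts right.
New SRAS: Y = 11P − 118.
Set AD = SRAS: 6330 − 10P = 11P − 118, so 6448 = 21P and P = 307.05.
Substituting into AD, Y = 3259.52.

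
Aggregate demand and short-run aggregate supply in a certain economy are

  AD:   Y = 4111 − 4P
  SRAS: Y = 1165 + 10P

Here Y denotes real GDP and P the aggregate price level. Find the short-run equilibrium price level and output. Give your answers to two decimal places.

Set AD = SRAS: 4111 − 4P = 1165 + 10P, so 2946 = 14P and P = 210.43.
Substituting into AD, Y = 4111 − 4P = 3269.29.

P = 210.43, Y = 3269.29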